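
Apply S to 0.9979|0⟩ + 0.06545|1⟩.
0.9979|0⟩ + 0.06545i|1⟩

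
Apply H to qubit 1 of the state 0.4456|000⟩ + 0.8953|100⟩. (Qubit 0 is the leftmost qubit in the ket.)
0.3151|000⟩ + 0.3151|010⟩ + 0.6331|100⟩ + 0.6331|110⟩

H on qubit 1 mixes each pair of kets that differ only in qubit 1: amplitudes (a, b) of (|…0…⟩, |…1…⟩) become ((a + b)/√2, (a − b)/√2). Kets absent from the input have amplitude 0.
(|000⟩, |010⟩): (a, b) = (0.4456, 0) → (0.3151, 0.3151)
(|100⟩, |110⟩): (a, b) = (0.8953, 0) → (0.6331, 0.6331)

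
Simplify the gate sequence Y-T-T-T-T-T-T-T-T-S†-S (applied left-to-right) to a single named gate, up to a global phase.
Y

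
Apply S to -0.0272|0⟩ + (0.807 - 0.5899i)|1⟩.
-0.0272|0⟩ + (0.5899 + 0.807i)|1⟩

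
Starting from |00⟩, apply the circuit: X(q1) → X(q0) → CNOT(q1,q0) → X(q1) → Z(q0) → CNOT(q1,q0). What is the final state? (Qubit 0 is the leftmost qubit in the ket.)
|00⟩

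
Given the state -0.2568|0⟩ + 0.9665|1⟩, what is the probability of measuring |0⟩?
0.06595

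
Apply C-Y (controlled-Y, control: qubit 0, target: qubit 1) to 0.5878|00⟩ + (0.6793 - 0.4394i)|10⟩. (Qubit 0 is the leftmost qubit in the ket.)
0.5878|00⟩ + (0.4394 + 0.6793i)|11⟩

C-Y leaves the control-|0⟩ kets |00⟩, |01⟩ unchanged and applies Y to qubit 1 on the control-|1⟩ pair (|10⟩, |11⟩).
Y = [[0, -i], [i, 0]].
With a = amp(|10⟩) = (0.6793 - 0.4394i) and b = amp(|11⟩) = 0:
new amp(|10⟩) = (-i)·b = 0
new amp(|11⟩) = (i)·a = (0.4394 + 0.6793i)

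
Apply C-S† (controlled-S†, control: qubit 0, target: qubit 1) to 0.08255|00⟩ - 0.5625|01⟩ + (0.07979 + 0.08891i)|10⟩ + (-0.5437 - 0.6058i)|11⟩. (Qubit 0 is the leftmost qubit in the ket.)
0.08255|00⟩ - 0.5625|01⟩ + (0.07979 + 0.08891i)|10⟩ + (-0.6058 + 0.5437i)|11⟩

C-S† leaves the control-|0⟩ kets |00⟩, |01⟩ unchanged and applies S† to qubit 1 on the control-|1⟩ pair (|10⟩, |11⟩).
S† = [[1, 0], [0, -i]].
With a = amp(|10⟩) = (0.07979 + 0.08891i) and b = amp(|11⟩) = (-0.5437 - 0.6058i):
new amp(|10⟩) = (1)·a = (0.07979 + 0.08891i)
new amp(|11⟩) = (-i)·b = (-0.6058 + 0.5437i)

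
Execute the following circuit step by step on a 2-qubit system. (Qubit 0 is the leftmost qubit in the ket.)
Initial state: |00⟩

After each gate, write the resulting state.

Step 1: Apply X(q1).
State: |01⟩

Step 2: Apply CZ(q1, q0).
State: |01⟩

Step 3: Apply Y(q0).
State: i|11⟩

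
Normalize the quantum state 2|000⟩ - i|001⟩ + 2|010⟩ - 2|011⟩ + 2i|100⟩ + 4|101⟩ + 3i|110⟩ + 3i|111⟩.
0.2801|000⟩ - 0.14i|001⟩ + 0.2801|010⟩ - 0.2801|011⟩ + 0.2801i|100⟩ + 0.5601|101⟩ + 0.4201i|110⟩ + 0.4201i|111⟩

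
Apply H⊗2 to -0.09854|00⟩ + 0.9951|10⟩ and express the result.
0.4483|00⟩ + 0.4483|01⟩ - 0.5468|10⟩ - 0.5468|11⟩

H⊗2 gives amp(|y⟩) = (1/2) Σ_x (−1)^(x·y) amp(|x⟩), where x·y is the number of positions in which both x and y have a 1.
|00⟩: (-0.09854 + 0.9951)/2 = 0.4483
|01⟩: (-0.09854 + 0.9951)/2 = 0.4483
|10⟩: (-0.09854 - 0.9951)/2 = -0.5468
|11⟩: (-0.09854 - 0.9951)/2 = -0.5468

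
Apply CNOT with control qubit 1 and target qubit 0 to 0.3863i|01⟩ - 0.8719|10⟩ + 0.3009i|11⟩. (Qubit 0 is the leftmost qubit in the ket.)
0.3009i|01⟩ - 0.8719|10⟩ + 0.3863i|11⟩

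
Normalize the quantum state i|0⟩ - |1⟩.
(1/√2)i|0⟩ - 1/√2|1⟩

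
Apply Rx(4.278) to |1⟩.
-0.8429i|0⟩ - 0.5381|1⟩

Rx(4.278) = [[cos(θ/2), −i·sin(θ/2)], [−i·sin(θ/2), cos(θ/2)]]; θ = 4.278, cos(θ/2) ≈ -0.538119, sin(θ/2) ≈ 0.842869.
With a = amp(|0⟩) = 0 and b = amp(|1⟩) = 1:
new amp(|0⟩) = (-0.538119)·a + (-0.842869i)·b = -0.8429i
new amp(|1⟩) = (-0.842869i)·a + (-0.538119)·b = -0.5381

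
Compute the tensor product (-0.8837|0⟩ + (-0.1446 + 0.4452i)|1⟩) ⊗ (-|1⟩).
0.8837|01⟩ + (0.1446 - 0.4452i)|11⟩

amp(|b₁b₂…⟩) = product of the factor amplitudes for bits b₁, b₂, …; only kets whose every factor amplitude is nonzero survive.
|01⟩: (-0.8837)(-1) = 0.8837
|11⟩: (-0.1446 + 0.4452i)(-1) = (0.1446 - 0.4452i)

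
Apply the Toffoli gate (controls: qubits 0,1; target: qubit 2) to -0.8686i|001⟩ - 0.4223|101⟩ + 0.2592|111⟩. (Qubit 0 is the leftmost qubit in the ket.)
-0.8686i|001⟩ - 0.4223|101⟩ + 0.2592|110⟩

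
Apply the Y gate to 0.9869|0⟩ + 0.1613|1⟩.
-0.1613i|0⟩ + 0.9869i|1⟩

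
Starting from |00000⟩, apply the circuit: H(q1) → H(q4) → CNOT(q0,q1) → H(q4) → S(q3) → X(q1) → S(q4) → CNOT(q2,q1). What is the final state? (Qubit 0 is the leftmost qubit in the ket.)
1/√2|00000⟩ + 1/√2|01000⟩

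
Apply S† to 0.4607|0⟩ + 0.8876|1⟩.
0.4607|0⟩ - 0.8876i|1⟩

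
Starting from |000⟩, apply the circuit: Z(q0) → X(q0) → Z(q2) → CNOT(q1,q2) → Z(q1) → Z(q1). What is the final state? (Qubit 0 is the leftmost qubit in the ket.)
|100⟩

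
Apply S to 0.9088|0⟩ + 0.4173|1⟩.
0.9088|0⟩ + 0.4173i|1⟩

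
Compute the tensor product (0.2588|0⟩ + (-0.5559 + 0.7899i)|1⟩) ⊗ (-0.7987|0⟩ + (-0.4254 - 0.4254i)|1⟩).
-0.2067|00⟩ + (-0.1101 - 0.1101i)|01⟩ + (0.444 - 0.6309i)|10⟩ + (0.5725 - 0.09954i)|11⟩

amp(|b₁b₂…⟩) = product of the factor amplitudes for bits b₁, b₂, …; only kets whose every factor amplitude is nonzero survive.
|00⟩: (0.2588)(-0.7987) = -0.2067
|01⟩: (0.2588)(-0.4254 - 0.4254i) = (-0.1101 - 0.1101i)
|10⟩: (-0.5559 + 0.7899i)(-0.7987) = (0.444 - 0.6309i)
|11⟩: (-0.5559 + 0.7899i)(-0.4254 - 0.4254i) = (0.5725 - 0.09954i)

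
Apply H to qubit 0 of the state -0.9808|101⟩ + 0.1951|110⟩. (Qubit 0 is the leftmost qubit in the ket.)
-0.6935|001⟩ + 0.138|010⟩ + 0.6935|101⟩ - 0.138|110⟩

H on qubit 0 mixes each pair of kets that differ only in qubit 0: amplitudes (a, b) of (|…0…⟩, |…1…⟩) become ((a + b)/√2, (a − b)/√2). Kets absent from the input have amplitude 0.
(|001⟩, |101⟩): (a, b) = (0, -0.9808) → (-0.6935, 0.6935)
(|010⟩, |110⟩): (a, b) = (0, 0.1951) → (0.138, -0.138)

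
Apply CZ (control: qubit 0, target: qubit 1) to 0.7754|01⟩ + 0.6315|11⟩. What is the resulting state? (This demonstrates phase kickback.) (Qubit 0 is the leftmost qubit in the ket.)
0.7754|01⟩ - 0.6315|11⟩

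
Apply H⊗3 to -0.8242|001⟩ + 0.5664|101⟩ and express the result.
-0.09115|000⟩ + 0.09115|001⟩ - 0.09115|010⟩ + 0.09115|011⟩ - 0.4917|100⟩ + 0.4917|101⟩ - 0.4917|110⟩ + 0.4917|111⟩

H⊗3 gives amp(|y⟩) = (1/2√2) Σ_x (−1)^(x·y) amp(|x⟩), where x·y is the number of positions in which both x and y have a 1.
|000⟩: (-0.8242 + 0.5664)/(2√2) = -0.09115
|001⟩: (0.8242 - 0.5664)/(2√2) = 0.09115
|010⟩: (-0.8242 + 0.5664)/(2√2) = -0.09115
|011⟩: (0.8242 - 0.5664)/(2√2) = 0.09115
|100⟩: (-0.8242 - 0.5664)/(2√2) = -0.4917
|101⟩: (0.8242 + 0.5664)/(2√2) = 0.4917
|110⟩: (-0.8242 - 0.5664)/(2√2) = -0.4917
|111⟩: (0.8242 + 0.5664)/(2√2) = 0.4917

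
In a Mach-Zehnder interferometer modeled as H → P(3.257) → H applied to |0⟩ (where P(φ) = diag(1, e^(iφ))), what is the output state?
(0.003326 - 0.05758i)|0⟩ + (0.9967 + 0.05758i)|1⟩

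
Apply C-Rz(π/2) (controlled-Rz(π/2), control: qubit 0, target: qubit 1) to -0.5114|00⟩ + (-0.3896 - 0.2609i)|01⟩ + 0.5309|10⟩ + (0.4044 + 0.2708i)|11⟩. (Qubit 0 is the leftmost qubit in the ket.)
-0.5114|00⟩ + (-0.3896 - 0.2609i)|01⟩ + (0.3754 - 0.3754i)|10⟩ + (0.09447 + 0.4774i)|11⟩

C-Rz(π/2) leaves the control-|0⟩ kets |00⟩, |01⟩ unchanged and applies Rz(π/2) to qubit 1 on the control-|1⟩ pair (|10⟩, |11⟩).
Rz(π/2) = [[e^(−iθ/2), 0], [0, e^(iθ/2)]] with e^(±iθ/2) = cos(θ/2) ± i·sin(θ/2); θ = π/2, cos(θ/2) ≈ 0.707107, sin(θ/2) ≈ 0.707107.
With a = amp(|10⟩) = 0.5309 and b = amp(|11⟩) = (0.4044 + 0.2708i):
new amp(|10⟩) = (0.707107 - 0.707107i)·a = (0.3754 - 0.3754i)
new amp(|11⟩) = (0.707107 + 0.707107i)·b = (0.09447 + 0.4774i)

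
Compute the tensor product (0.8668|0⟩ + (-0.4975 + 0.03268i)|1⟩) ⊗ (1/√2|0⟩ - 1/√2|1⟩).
0.6129|00⟩ - 0.6129|01⟩ + (-0.3518 + 0.02311i)|10⟩ + (0.3518 - 0.02311i)|11⟩

amp(|b₁b₂…⟩) = product of the factor amplitudes for bits b₁, b₂, …; only kets whose every factor amplitude is nonzero survive.
|00⟩: (0.8668)(1/√2) = 0.6129
|01⟩: (0.8668)(-1/√2) = -0.6129
|10⟩: (-0.4975 + 0.03268i)(1/√2) = (-0.3518 + 0.02311i)
|11⟩: (-0.4975 + 0.03268i)(-1/√2) = (0.3518 - 0.02311i)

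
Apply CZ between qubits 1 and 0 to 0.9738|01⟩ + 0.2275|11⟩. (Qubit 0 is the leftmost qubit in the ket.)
0.9738|01⟩ - 0.2275|11⟩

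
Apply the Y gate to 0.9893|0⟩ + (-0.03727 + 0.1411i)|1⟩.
(0.1411 + 0.03727i)|0⟩ + 0.9893i|1⟩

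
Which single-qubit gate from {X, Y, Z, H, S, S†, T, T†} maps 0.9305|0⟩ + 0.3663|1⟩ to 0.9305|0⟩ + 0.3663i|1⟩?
S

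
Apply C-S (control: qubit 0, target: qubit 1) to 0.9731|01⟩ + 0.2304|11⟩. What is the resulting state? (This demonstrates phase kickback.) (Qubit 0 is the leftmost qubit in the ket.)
0.9731|01⟩ + 0.2304i|11⟩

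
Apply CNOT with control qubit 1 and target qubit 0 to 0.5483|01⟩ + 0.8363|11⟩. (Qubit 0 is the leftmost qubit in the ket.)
0.8363|01⟩ + 0.5483|11⟩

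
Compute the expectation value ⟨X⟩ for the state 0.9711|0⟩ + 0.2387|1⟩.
0.4636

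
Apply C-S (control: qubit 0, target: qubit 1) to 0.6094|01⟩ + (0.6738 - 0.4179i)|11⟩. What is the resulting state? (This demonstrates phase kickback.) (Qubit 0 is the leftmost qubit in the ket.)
0.6094|01⟩ + (0.4179 + 0.6738i)|11⟩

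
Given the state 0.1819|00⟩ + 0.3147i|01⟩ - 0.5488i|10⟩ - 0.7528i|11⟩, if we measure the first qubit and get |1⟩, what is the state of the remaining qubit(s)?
-0.5891i|0⟩ - 0.8081i|1⟩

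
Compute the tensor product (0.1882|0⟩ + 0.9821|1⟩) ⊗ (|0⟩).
0.1882|00⟩ + 0.9821|10⟩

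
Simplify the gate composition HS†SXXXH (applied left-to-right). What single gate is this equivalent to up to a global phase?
Z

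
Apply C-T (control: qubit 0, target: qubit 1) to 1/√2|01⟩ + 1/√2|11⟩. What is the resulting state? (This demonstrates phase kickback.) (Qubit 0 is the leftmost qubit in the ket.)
1/√2|01⟩ + (1/2 + (1/2)i)|11⟩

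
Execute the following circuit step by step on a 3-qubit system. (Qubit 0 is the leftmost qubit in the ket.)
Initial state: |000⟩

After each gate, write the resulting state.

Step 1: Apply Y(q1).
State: i|010⟩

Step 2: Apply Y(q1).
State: |000⟩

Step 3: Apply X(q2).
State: |001⟩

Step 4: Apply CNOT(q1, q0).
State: |001⟩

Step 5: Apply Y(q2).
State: -i|000⟩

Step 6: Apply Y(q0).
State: |100⟩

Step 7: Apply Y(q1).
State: i|110⟩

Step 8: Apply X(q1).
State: i|100⟩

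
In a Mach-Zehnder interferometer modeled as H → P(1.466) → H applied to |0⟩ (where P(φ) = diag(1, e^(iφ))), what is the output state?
(0.5523 + 0.4973i)|0⟩ + (0.4477 - 0.4973i)|1⟩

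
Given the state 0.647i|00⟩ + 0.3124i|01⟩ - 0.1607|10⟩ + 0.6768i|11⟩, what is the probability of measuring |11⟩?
0.4581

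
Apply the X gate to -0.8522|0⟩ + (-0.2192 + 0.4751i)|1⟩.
(-0.2192 + 0.4751i)|0⟩ - 0.8522|1⟩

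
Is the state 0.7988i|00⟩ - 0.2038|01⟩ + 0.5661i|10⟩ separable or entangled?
Entangled

Writing the state as a|00⟩ + b|01⟩ + c|10⟩ + d|11⟩, it is a product state iff ad − bc = 0.
Here (a, b, c, d) = (0.7988i, -0.2038, 0.5661i, 0): ad − bc = (0.7988i)(0) − (-0.2038)(0.5661i) = 0.1154i ≠ 0, so the state is entangled.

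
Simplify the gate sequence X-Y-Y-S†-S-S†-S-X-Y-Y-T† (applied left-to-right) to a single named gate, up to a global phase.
T†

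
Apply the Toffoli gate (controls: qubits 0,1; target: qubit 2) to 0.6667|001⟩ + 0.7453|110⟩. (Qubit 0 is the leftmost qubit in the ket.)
0.6667|001⟩ + 0.7453|111⟩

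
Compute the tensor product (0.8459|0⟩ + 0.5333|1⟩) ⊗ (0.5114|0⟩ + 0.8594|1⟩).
0.4326|00⟩ + 0.727|01⟩ + 0.2727|10⟩ + 0.4583|11⟩

amp(|b₁b₂…⟩) = product of the factor amplitudes for bits b₁, b₂, …; only kets whose every factor amplitude is nonzero survive.
|00⟩: (0.8459)(0.5114) = 0.4326
|01⟩: (0.8459)(0.8594) = 0.727
|10⟩: (0.5333)(0.5114) = 0.2727
|11⟩: (0.5333)(0.8594) = 0.4583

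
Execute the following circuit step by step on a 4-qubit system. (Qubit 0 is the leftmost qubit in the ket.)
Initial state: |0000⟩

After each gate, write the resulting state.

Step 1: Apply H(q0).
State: 1/√2|0000⟩ + 1/√2|1000⟩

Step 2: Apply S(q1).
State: 1/√2|0000⟩ + 1/√2|1000⟩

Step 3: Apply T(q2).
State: 1/√2|0000⟩ + 1/√2|1000⟩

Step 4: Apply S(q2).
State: 1/√2|0000⟩ + 1/√2|1000⟩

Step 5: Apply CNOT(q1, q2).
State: 1/√2|0000⟩ + 1/√2|1000⟩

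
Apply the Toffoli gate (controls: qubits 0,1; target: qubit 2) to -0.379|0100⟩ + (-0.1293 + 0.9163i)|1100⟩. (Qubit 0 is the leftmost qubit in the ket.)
-0.379|0100⟩ + (-0.1293 + 0.9163i)|1110⟩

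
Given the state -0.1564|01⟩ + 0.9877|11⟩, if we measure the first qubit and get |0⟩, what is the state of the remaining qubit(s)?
-|1⟩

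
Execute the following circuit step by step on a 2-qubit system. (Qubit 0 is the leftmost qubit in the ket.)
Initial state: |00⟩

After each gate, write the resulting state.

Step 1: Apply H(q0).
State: 1/√2|00⟩ + 1/√2|10⟩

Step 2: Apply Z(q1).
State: 1/√2|00⟩ + 1/√2|10⟩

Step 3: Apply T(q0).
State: 1/√2|00⟩ + (1/2 + (1/2)i)|10⟩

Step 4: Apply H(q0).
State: (0.8536 + (1/√8)i)|00⟩ + (0.1464 - (1/√8)i)|10⟩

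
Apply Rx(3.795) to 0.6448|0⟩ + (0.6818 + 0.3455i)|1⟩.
(0.1203 - 0.6457i)|0⟩ + (-0.2188 - 0.7216i)|1⟩

Rx(3.795) = [[cos(θ/2), −i·sin(θ/2)], [−i·sin(θ/2), cos(θ/2)]]; θ = 3.795, cos(θ/2) ≈ -0.320923, sin(θ/2) ≈ 0.947105.
With a = amp(|0⟩) = 0.6448 and b = amp(|1⟩) = (0.6818 + 0.3455i):
new amp(|0⟩) = (-0.320923)·a + (-0.947105i)·b = (0.1203 - 0.6457i)
new amp(|1⟩) = (-0.947105i)·a + (-0.320923)·b = (-0.2188 - 0.7216i)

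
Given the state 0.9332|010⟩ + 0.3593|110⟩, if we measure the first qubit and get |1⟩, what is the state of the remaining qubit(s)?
|10⟩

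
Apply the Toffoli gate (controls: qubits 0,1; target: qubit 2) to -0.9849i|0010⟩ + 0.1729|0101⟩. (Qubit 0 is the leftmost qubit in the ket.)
-0.9849i|0010⟩ + 0.1729|0101⟩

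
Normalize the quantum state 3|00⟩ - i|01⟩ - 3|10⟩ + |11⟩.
0.6708|00⟩ - 0.2236i|01⟩ - 0.6708|10⟩ + 0.2236|11⟩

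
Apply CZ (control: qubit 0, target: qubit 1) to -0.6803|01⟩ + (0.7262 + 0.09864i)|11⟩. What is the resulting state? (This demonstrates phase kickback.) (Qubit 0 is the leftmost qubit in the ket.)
-0.6803|01⟩ + (-0.7262 - 0.09864i)|11⟩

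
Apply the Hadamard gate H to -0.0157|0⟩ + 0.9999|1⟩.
0.6959|0⟩ - 0.7181|1⟩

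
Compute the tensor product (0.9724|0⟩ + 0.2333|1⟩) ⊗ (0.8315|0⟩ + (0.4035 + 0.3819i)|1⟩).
0.8086|00⟩ + (0.3924 + 0.3714i)|01⟩ + 0.194|10⟩ + (0.09414 + 0.0891i)|11⟩

amp(|b₁b₂…⟩) = product of the factor amplitudes for bits b₁, b₂, …; only kets whose every factor amplitude is nonzero survive.
|00⟩: (0.9724)(0.8315) = 0.8086
|01⟩: (0.9724)(0.4035 + 0.3819i) = (0.3924 + 0.3714i)
|10⟩: (0.2333)(0.8315) = 0.194
|11⟩: (0.2333)(0.4035 + 0.3819i) = (0.09414 + 0.0891i)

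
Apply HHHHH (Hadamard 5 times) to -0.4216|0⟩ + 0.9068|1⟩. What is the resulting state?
0.3431|0⟩ - 0.9393|1⟩

H² = I, so H^5 = H: a single Hadamard. With (a, b) = (-0.4216, 0.9068), H gives ((a + b)/√2, (a − b)/√2) = (0.3431, -0.9393).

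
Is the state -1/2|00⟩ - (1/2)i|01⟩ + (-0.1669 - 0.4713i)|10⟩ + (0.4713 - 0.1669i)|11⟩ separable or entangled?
Separable

Writing the state as a|00⟩ + b|01⟩ + c|10⟩ + d|11⟩, it is a product state iff ad − bc = 0.
Here (a, b, c, d) = (-1/2, -(1/2)i, (-0.1669 - 0.4713i), (0.4713 - 0.1669i)): ad − bc = (-1/2)(0.4713 - 0.1669i) − (-(1/2)i)(-0.1669 - 0.4713i) = 0, so the state is separable.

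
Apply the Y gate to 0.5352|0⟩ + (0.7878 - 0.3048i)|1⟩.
(-0.3048 - 0.7878i)|0⟩ + 0.5352i|1⟩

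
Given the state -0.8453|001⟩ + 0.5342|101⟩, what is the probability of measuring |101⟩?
0.2854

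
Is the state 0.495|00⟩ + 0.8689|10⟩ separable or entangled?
Separable

Writing the state as a|00⟩ + b|01⟩ + c|10⟩ + d|11⟩, it is a product state iff ad − bc = 0.
Here (a, b, c, d) = (0.495, 0, 0.8689, 0): ad − bc = (0.495)(0) − (0)(0.8689) = 0, so the state is separable.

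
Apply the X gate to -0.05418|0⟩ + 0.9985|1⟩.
0.9985|0⟩ - 0.05418|1⟩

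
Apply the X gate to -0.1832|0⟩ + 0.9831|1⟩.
0.9831|0⟩ - 0.1832|1⟩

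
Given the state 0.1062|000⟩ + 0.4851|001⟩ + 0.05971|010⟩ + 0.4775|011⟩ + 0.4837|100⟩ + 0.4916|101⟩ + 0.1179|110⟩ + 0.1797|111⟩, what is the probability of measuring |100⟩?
0.234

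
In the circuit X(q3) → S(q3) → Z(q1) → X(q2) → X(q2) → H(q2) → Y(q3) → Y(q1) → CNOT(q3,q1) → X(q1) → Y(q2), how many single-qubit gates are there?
10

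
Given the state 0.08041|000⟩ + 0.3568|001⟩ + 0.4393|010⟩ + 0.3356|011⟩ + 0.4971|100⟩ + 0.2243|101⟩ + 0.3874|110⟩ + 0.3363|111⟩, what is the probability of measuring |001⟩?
0.1273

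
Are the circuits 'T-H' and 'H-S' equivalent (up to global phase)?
No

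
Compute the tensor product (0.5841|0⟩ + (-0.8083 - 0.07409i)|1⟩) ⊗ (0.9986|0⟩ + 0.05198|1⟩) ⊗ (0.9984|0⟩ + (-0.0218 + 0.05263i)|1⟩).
0.5823|000⟩ + (-0.01272 + 0.0307i)|001⟩ + 0.03031|010⟩ + (-0.0006619 + 0.001598i)|011⟩ + (-0.8059 - 0.07387i)|100⟩ + (0.02149 - 0.04087i)|101⟩ + (-0.04195 - 0.003845i)|110⟩ + (0.001119 - 0.002127i)|111⟩

amp(|b₁b₂…⟩) = product of the factor amplitudes for bits b₁, b₂, …; only kets whose every factor amplitude is nonzero survive.
|000⟩: (0.5841)(0.9986)(0.9984) = 0.5823
|001⟩: (0.5841)(0.9986)(-0.0218 + 0.05263i) = (-0.01272 + 0.0307i)
|010⟩: (0.5841)(0.05198)(0.9984) = 0.03031
|011⟩: (0.5841)(0.05198)(-0.0218 + 0.05263i) = (-0.0006619 + 0.001598i)
|100⟩: (-0.8083 - 0.07409i)(0.9986)(0.9984) = (-0.8059 - 0.07387i)
|101⟩: (-0.8083 - 0.07409i)(0.9986)(-0.0218 + 0.05263i) = (0.02149 - 0.04087i)
|110⟩: (-0.8083 - 0.07409i)(0.05198)(0.9984) = (-0.04195 - 0.003845i)
|111⟩: (-0.8083 - 0.07409i)(0.05198)(-0.0218 + 0.05263i) = (0.001119 - 0.002127i)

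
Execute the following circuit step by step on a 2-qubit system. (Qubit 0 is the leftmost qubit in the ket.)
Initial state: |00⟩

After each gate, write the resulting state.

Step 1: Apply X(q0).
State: |10⟩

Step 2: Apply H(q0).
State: 1/√2|00⟩ - 1/√2|10⟩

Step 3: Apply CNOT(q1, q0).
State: 1/√2|00⟩ - 1/√2|10⟩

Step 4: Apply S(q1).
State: 1/√2|00⟩ - 1/√2|10⟩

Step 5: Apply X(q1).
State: 1/√2|01⟩ - 1/√2|11⟩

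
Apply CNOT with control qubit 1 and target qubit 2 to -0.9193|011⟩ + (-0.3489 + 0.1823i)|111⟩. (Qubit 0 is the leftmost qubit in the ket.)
-0.9193|010⟩ + (-0.3489 + 0.1823i)|110⟩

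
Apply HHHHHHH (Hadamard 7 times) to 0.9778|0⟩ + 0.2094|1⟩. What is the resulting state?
0.8395|0⟩ + 0.5433|1⟩

H² = I, so H^7 = H: a single Hadamard. With (a, b) = (0.9778, 0.2094), H gives ((a + b)/√2, (a − b)/√2) = (0.8395, 0.5433).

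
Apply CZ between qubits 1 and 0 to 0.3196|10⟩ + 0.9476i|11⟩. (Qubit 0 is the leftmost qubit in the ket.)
0.3196|10⟩ - 0.9476i|11⟩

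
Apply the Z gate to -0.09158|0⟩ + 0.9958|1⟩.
-0.09158|0⟩ - 0.9958|1⟩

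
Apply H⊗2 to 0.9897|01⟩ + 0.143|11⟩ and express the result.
0.5664|00⟩ - 0.5664|01⟩ + 0.4234|10⟩ - 0.4234|11⟩

H⊗2 gives amp(|y⟩) = (1/2) Σ_x (−1)^(x·y) amp(|x⟩), where x·y is the number of positions in which both x and y have a 1.
|00⟩: (0.9897 + 0.143)/2 = 0.5664
|01⟩: (-0.9897 - 0.143)/2 = -0.5664
|10⟩: (0.9897 - 0.143)/2 = 0.4234
|11⟩: (-0.9897 + 0.143)/2 = -0.4234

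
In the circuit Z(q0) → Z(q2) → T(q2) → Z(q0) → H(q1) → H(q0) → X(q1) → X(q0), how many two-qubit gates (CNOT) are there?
0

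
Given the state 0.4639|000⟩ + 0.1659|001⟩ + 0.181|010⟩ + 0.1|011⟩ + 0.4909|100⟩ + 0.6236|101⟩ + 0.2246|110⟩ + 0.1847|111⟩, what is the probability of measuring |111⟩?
0.03411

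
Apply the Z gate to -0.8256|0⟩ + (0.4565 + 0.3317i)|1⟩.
-0.8256|0⟩ + (-0.4565 - 0.3317i)|1⟩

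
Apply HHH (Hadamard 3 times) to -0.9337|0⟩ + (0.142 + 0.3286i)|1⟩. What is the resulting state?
(-0.5598 + 0.2324i)|0⟩ + (-0.7606 - 0.2324i)|1⟩

H² = I, so H^3 = H: a single Hadamard. With (a, b) = (-0.9337, (0.142 + 0.3286i)), H gives ((a + b)/√2, (a − b)/√2) = ((-0.5598 + 0.2324i), (-0.7606 - 0.2324i)).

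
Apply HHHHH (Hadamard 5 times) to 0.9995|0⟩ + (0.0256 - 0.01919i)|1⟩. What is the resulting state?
(0.7249 - 0.01357i)|0⟩ + (0.6887 + 0.01357i)|1⟩

H² = I, so H^5 = H: a single Hadamard. With (a, b) = (0.9995, (0.0256 - 0.01919i)), H gives ((a + b)/√2, (a − b)/√2) = ((0.7249 - 0.01357i), (0.6887 + 0.01357i)).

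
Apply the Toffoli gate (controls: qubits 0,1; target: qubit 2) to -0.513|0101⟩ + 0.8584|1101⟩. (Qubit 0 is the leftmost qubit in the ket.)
-0.513|0101⟩ + 0.8584|1111⟩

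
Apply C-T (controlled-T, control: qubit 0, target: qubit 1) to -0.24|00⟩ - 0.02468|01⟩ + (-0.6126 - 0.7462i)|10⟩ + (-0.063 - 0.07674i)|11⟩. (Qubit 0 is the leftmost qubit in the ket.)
-0.24|00⟩ - 0.02468|01⟩ + (-0.6126 - 0.7462i)|10⟩ + (0.009716 - 0.09881i)|11⟩

C-T leaves the control-|0⟩ kets |00⟩, |01⟩ unchanged and applies T to qubit 1 on the control-|1⟩ pair (|10⟩, |11⟩).
T = [[1, 0], [0, (1/√2 + (1/√2)i)]].
With a = amp(|10⟩) = (-0.6126 - 0.7462i) and b = amp(|11⟩) = (-0.063 - 0.07674i):
new amp(|10⟩) = (1)·a = (-0.6126 - 0.7462i)
new amp(|11⟩) = (1/√2 + (1/√2)i)·b = (0.009716 - 0.09881i)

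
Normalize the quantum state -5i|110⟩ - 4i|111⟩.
-0.7809i|110⟩ - 0.6247i|111⟩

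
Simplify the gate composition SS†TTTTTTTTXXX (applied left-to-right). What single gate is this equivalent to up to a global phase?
X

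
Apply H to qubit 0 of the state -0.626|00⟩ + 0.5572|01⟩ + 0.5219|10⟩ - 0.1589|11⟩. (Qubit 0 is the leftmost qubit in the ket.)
-0.07361|00⟩ + 0.2816|01⟩ - 0.8117|10⟩ + 0.5064|11⟩

H on qubit 0 mixes each pair of kets that differ only in qubit 0: amplitudes (a, b) of (|…0…⟩, |…1…⟩) become ((a + b)/√2, (a − b)/√2). Kets absent from the input have amplitude 0.
(|00⟩, |10⟩): (a, b) = (-0.626, 0.5219) → (-0.07361, -0.8117)
(|01⟩, |11⟩): (a, b) = (0.5572, -0.1589) → (0.2816, 0.5064)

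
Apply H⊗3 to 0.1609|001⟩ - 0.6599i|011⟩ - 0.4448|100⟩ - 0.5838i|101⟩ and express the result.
(-0.1004 - 0.4397i)|000⟩ + (-0.2141 + 0.4397i)|001⟩ + (-0.1004 + 0.02691i)|010⟩ + (-0.2141 - 0.02691i)|011⟩ + (0.2141 - 0.02691i)|100⟩ + (0.1004 + 0.02691i)|101⟩ + (0.2141 + 0.4397i)|110⟩ + (0.1004 - 0.4397i)|111⟩

H⊗3 gives amp(|y⟩) = (1/2√2) Σ_x (−1)^(x·y) amp(|x⟩), where x·y is the number of positions in which both x and y have a 1.
|000⟩: (0.1609 - 0.6599i - 0.4448 - 0.5838i)/(2√2) = (-0.1004 - 0.4397i)
|001⟩: (-0.1609 + 0.6599i - 0.4448 + 0.5838i)/(2√2) = (-0.2141 + 0.4397i)
|010⟩: (0.1609 + 0.6599i - 0.4448 - 0.5838i)/(2√2) = (-0.1004 + 0.02691i)
|011⟩: (-0.1609 - 0.6599i - 0.4448 + 0.5838i)/(2√2) = (-0.2141 - 0.02691i)
|100⟩: (0.1609 - 0.6599i + 0.4448 + 0.5838i)/(2√2) = (0.2141 - 0.02691i)
|101⟩: (-0.1609 + 0.6599i + 0.4448 - 0.5838i)/(2√2) = (0.1004 + 0.02691i)
|110⟩: (0.1609 + 0.6599i + 0.4448 + 0.5838i)/(2√2) = (0.2141 + 0.4397i)
|111⟩: (-0.1609 - 0.6599i + 0.4448 - 0.5838i)/(2√2) = (0.1004 - 0.4397i)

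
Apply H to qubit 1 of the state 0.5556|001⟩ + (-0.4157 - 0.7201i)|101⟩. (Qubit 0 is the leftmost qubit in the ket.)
0.3929|001⟩ + 0.3929|011⟩ + (-0.2939 - 0.5092i)|101⟩ + (-0.2939 - 0.5092i)|111⟩

H on qubit 1 mixes each pair of kets that differ only in qubit 1: amplitudes (a, b) of (|…0…⟩, |…1…⟩) become ((a + b)/√2, (a − b)/√2). Kets absent from the input have amplitude 0.
(|001⟩, |011⟩): (a, b) = (0.5556, 0) → (0.3929, 0.3929)
(|101⟩, |111⟩): (a, b) = ((-0.4157 - 0.7201i), 0) → ((-0.2939 - 0.5092i), (-0.2939 - 0.5092i))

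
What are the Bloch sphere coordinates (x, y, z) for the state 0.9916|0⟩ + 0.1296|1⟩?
(0.257, 0, 0.9665)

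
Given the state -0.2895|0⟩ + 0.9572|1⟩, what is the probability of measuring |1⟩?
0.9162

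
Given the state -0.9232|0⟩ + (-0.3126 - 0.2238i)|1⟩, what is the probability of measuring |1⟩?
0.1478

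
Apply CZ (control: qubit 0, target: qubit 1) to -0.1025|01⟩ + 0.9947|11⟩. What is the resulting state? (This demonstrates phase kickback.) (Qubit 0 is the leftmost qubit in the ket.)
-0.1025|01⟩ - 0.9947|11⟩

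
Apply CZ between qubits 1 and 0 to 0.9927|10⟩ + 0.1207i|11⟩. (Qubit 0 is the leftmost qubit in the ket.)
0.9927|10⟩ - 0.1207i|11⟩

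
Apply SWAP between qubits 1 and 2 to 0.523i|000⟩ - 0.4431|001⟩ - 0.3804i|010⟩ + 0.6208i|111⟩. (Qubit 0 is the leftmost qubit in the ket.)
0.523i|000⟩ - 0.3804i|001⟩ - 0.4431|010⟩ + 0.6208i|111⟩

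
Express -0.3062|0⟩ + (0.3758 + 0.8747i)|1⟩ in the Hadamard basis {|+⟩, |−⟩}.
(0.04921 + 0.6185i)|+⟩ + (-0.4822 - 0.6185i)|−⟩

With |ψ⟩ = α|0⟩ + β|1⟩, the Hadamard-basis coefficients are ⟨+|ψ⟩ = (α + β)/√2 and ⟨−|ψ⟩ = (α − β)/√2.
Here α = -0.3062, β = (0.3758 + 0.8747i): (α + β)/√2 = (0.04921 + 0.6185i), (α − β)/√2 = (-0.4822 - 0.6185i).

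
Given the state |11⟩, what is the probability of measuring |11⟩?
1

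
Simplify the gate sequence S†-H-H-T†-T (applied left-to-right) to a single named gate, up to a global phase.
S†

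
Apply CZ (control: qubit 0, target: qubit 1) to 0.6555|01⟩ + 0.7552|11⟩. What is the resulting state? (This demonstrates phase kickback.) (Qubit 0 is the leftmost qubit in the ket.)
0.6555|01⟩ - 0.7552|11⟩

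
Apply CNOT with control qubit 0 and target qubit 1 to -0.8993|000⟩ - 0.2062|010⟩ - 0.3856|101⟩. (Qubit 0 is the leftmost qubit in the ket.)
-0.8993|000⟩ - 0.2062|010⟩ - 0.3856|111⟩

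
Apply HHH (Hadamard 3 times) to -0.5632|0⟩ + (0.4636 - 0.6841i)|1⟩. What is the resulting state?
(-0.07043 - 0.4837i)|0⟩ + (-0.7261 + 0.4837i)|1⟩

H² = I, so H^3 = H: a single Hadamard. With (a, b) = (-0.5632, (0.4636 - 0.6841i)), H gives ((a + b)/√2, (a − b)/√2) = ((-0.07043 - 0.4837i), (-0.7261 + 0.4837i)).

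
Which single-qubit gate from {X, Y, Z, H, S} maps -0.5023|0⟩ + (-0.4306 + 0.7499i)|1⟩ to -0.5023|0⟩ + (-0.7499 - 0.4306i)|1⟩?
S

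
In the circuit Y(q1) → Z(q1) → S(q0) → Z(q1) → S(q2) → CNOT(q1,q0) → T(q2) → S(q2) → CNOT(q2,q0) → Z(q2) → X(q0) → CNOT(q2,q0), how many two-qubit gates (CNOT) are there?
3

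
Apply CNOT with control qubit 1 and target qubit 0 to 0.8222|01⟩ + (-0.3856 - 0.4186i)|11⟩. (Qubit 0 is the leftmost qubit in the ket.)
(-0.3856 - 0.4186i)|01⟩ + 0.8222|11⟩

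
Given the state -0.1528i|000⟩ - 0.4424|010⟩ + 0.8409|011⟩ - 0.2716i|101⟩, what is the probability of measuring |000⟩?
0.02335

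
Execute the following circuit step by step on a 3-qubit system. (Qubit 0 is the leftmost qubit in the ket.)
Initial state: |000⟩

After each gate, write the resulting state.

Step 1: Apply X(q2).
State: |001⟩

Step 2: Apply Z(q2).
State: -|001⟩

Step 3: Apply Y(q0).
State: -i|101⟩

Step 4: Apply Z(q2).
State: i|101⟩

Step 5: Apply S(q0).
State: -|101⟩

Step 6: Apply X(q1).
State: -|111⟩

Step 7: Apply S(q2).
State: -i|111⟩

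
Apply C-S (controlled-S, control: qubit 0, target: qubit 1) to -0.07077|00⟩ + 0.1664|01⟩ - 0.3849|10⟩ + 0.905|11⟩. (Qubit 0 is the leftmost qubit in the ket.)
-0.07077|00⟩ + 0.1664|01⟩ - 0.3849|10⟩ + 0.905i|11⟩

C-S leaves the control-|0⟩ kets |00⟩, |01⟩ unchanged and applies S to qubit 1 on the control-|1⟩ pair (|10⟩, |11⟩).
S = [[1, 0], [0, i]].
With a = amp(|10⟩) = -0.3849 and b = amp(|11⟩) = 0.905:
new amp(|10⟩) = (1)·a = -0.3849
new amp(|11⟩) = (i)·b = 0.905i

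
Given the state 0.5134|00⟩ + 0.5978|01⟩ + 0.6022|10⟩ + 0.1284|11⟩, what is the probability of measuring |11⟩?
0.01649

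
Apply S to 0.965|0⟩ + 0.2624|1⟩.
0.965|0⟩ + 0.2624i|1⟩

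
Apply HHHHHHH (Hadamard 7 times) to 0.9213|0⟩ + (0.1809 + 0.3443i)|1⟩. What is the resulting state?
(0.7794 + 0.2435i)|0⟩ + (0.5235 - 0.2435i)|1⟩

H² = I, so H^7 = H: a single Hadamard. With (a, b) = (0.9213, (0.1809 + 0.3443i)), H gives ((a + b)/√2, (a − b)/√2) = ((0.7794 + 0.2435i), (0.5235 - 0.2435i)).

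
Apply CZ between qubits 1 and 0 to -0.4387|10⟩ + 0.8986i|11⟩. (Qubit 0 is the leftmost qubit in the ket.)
-0.4387|10⟩ - 0.8986i|11⟩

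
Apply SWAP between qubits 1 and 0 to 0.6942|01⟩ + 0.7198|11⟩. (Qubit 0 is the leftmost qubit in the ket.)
0.6942|10⟩ + 0.7198|11⟩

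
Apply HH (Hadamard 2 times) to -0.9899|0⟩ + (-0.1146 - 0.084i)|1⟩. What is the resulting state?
-0.9899|0⟩ + (-0.1146 - 0.084i)|1⟩

H² = I, so an even number of Hadamards cancels: H^2 = I and the state is unchanged.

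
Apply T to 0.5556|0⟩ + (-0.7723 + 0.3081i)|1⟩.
0.5556|0⟩ + (-0.764 - 0.3282i)|1⟩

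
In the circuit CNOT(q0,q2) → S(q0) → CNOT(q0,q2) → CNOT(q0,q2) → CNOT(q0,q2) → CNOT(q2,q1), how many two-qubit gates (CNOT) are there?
5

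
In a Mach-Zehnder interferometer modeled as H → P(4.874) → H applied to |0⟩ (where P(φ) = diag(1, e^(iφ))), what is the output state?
(0.5805 - 0.4935i)|0⟩ + (0.4195 + 0.4935i)|1⟩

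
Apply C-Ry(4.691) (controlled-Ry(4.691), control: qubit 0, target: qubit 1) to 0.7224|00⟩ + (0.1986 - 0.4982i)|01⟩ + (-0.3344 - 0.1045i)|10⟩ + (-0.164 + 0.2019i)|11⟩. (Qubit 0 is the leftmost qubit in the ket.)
0.7224|00⟩ + (0.1986 - 0.4982i)|01⟩ + (0.3511 - 0.07119i)|10⟩ + (-0.1243 - 0.2159i)|11⟩

C-Ry(4.691) leaves the control-|0⟩ kets |00⟩, |01⟩ unchanged and applies Ry(4.691) to qubit 1 on the control-|1⟩ pair (|10⟩, |11⟩).
Ry(4.691) = [[cos(θ/2), −sin(θ/2)], [sin(θ/2), cos(θ/2)]]; θ = 4.691, cos(θ/2) ≈ -0.699504, sin(θ/2) ≈ 0.714628.
With a = amp(|10⟩) = (-0.3344 - 0.1045i) and b = amp(|11⟩) = (-0.164 + 0.2019i):
new amp(|10⟩) = (-0.699504)·a + (-0.714628)·b = (0.3511 - 0.07119i)
new amp(|11⟩) = (0.714628)·a + (-0.699504)·b = (-0.1243 - 0.2159i)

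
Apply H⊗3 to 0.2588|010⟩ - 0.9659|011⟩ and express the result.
-0.25|000⟩ + 0.433|001⟩ + 0.25|010⟩ - 0.433|011⟩ - 0.25|100⟩ + 0.433|101⟩ + 0.25|110⟩ - 0.433|111⟩

H⊗3 gives amp(|y⟩) = (1/2√2) Σ_x (−1)^(x·y) amp(|x⟩), where x·y is the number of positions in which both x and y have a 1.
|000⟩: (0.2588 - 0.9659)/(2√2) = -0.25
|001⟩: (0.2588 + 0.9659)/(2√2) = 0.433
|010⟩: (-0.2588 + 0.9659)/(2√2) = 0.25
|011⟩: (-0.2588 - 0.9659)/(2√2) = -0.433
|100⟩: (0.2588 - 0.9659)/(2√2) = -0.25
|101⟩: (0.2588 + 0.9659)/(2√2) = 0.433
|110⟩: (-0.2588 + 0.9659)/(2√2) = 0.25
|111⟩: (-0.2588 - 0.9659)/(2√2) = -0.433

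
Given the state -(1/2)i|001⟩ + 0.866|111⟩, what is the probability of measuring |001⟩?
1/4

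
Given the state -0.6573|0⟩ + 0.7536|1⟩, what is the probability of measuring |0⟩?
0.432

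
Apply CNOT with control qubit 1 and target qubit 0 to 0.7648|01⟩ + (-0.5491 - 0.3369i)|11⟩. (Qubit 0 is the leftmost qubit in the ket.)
(-0.5491 - 0.3369i)|01⟩ + 0.7648|11⟩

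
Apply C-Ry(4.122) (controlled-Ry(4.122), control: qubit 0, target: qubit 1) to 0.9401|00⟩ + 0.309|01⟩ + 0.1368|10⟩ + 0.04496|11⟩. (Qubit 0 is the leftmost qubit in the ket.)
0.9401|00⟩ + 0.309|01⟩ - 0.1041|10⟩ + 0.09952|11⟩

C-Ry(4.122) leaves the control-|0⟩ kets |00⟩, |01⟩ unchanged and applies Ry(4.122) to qubit 1 on the control-|1⟩ pair (|10⟩, |11⟩).
Ry(4.122) = [[cos(θ/2), −sin(θ/2)], [sin(θ/2), cos(θ/2)]]; θ = 4.122, cos(θ/2) ≈ -0.470806, sin(θ/2) ≈ 0.882237.
With a = amp(|10⟩) = 0.1368 and b = amp(|11⟩) = 0.04496:
new amp(|10⟩) = (-0.470806)·a + (-0.882237)·b = -0.1041
new amp(|11⟩) = (0.882237)·a + (-0.470806)·b = 0.09952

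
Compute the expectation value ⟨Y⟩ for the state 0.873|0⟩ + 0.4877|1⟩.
0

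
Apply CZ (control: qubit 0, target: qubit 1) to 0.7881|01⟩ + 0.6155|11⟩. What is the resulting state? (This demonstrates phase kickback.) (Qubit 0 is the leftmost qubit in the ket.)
0.7881|01⟩ - 0.6155|11⟩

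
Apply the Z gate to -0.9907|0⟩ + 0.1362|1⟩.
-0.9907|0⟩ - 0.1362|1⟩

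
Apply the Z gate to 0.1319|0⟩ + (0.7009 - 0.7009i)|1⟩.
0.1319|0⟩ + (-0.7009 + 0.7009i)|1⟩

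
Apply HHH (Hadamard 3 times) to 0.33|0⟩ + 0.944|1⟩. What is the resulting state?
0.9009|0⟩ - 0.4342|1⟩

H² = I, so H^3 = H: a single Hadamard. With (a, b) = (0.33, 0.944), H gives ((a + b)/√2, (a − b)/√2) = (0.9009, -0.4342).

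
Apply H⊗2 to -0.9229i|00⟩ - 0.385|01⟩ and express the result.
(-0.1925 - 0.4615i)|00⟩ + (0.1925 - 0.4615i)|01⟩ + (-0.1925 - 0.4615i)|10⟩ + (0.1925 - 0.4615i)|11⟩

H⊗2 gives amp(|y⟩) = (1/2) Σ_x (−1)^(x·y) amp(|x⟩), where x·y is the number of positions in which both x and y have a 1.
|00⟩: (-0.9229i - 0.385)/2 = (-0.1925 - 0.4615i)
|01⟩: (-0.9229i + 0.385)/2 = (0.1925 - 0.4615i)
|10⟩: (-0.9229i - 0.385)/2 = (-0.1925 - 0.4615i)
|11⟩: (-0.9229i + 0.385)/2 = (0.1925 - 0.4615i)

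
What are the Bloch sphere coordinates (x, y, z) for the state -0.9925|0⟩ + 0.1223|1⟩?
(-0.2428, 0, 0.9701)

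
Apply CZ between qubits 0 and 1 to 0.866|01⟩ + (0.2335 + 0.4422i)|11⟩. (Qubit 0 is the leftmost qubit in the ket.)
0.866|01⟩ + (-0.2335 - 0.4422i)|11⟩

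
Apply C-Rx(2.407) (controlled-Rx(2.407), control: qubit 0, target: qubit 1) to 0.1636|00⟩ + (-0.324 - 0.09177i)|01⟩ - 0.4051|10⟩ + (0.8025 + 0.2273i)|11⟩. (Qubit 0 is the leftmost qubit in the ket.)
0.1636|00⟩ + (-0.324 - 0.09177i)|01⟩ + (0.06667 - 0.749i)|10⟩ + (0.2882 + 0.4597i)|11⟩

C-Rx(2.407) leaves the control-|0⟩ kets |00⟩, |01⟩ unchanged and applies Rx(2.407) to qubit 1 on the control-|1⟩ pair (|10⟩, |11⟩).
Rx(2.407) = [[cos(θ/2), −i·sin(θ/2)], [−i·sin(θ/2), cos(θ/2)]]; θ = 2.407, cos(θ/2) ≈ 0.359093, sin(θ/2) ≈ 0.933302.
With a = amp(|10⟩) = -0.4051 and b = amp(|11⟩) = (0.8025 + 0.2273i):
new amp(|10⟩) = (0.359093)·a + (-0.933302i)·b = (0.06667 - 0.749i)
new amp(|11⟩) = (-0.933302i)·a + (0.359093)·b = (0.2882 + 0.4597i)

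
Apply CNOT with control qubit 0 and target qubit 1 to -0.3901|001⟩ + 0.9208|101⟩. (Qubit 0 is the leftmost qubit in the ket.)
-0.3901|001⟩ + 0.9208|111⟩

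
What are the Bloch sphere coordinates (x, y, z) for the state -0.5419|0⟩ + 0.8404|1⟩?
(-0.9108, 0, -0.4126)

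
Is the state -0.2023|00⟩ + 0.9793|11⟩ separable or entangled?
Entangled

Writing the state as a|00⟩ + b|01⟩ + c|10⟩ + d|11⟩, it is a product state iff ad − bc = 0.
Here (a, b, c, d) = (-0.2023, 0, 0, 0.9793): ad − bc = (-0.2023)(0.9793) − (0)(0) = -0.1981 ≠ 0, so the state is entangled.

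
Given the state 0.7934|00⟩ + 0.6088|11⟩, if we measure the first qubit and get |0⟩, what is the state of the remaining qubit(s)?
|0⟩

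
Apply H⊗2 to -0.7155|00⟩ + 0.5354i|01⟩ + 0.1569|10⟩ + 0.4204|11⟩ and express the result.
(-0.0691 + 0.2677i)|00⟩ + (-0.4895 - 0.2677i)|01⟩ + (-0.6464 + 0.2677i)|10⟩ + (-0.226 - 0.2677i)|11⟩

H⊗2 gives amp(|y⟩) = (1/2) Σ_x (−1)^(x·y) amp(|x⟩), where x·y is the number of positions in which both x and y have a 1.
|00⟩: (-0.7155 + 0.5354i + 0.1569 + 0.4204)/2 = (-0.0691 + 0.2677i)
|01⟩: (-0.7155 - 0.5354i + 0.1569 - 0.4204)/2 = (-0.4895 - 0.2677i)
|10⟩: (-0.7155 + 0.5354i - 0.1569 - 0.4204)/2 = (-0.6464 + 0.2677i)
|11⟩: (-0.7155 - 0.5354i - 0.1569 + 0.4204)/2 = (-0.226 - 0.2677i)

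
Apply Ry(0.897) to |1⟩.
-0.4336|0⟩ + 0.9011|1⟩

Ry(0.897) = [[cos(θ/2), −sin(θ/2)], [sin(θ/2), cos(θ/2)]]; θ = 0.897, cos(θ/2) ≈ 0.901099, sin(θ/2) ≈ 0.433614.
With a = amp(|0⟩) = 0 and b = amp(|1⟩) = 1:
new amp(|0⟩) = (0.901099)·a + (-0.433614)·b = -0.4336
new amp(|1⟩) = (0.433614)·a + (0.901099)·b = 0.9011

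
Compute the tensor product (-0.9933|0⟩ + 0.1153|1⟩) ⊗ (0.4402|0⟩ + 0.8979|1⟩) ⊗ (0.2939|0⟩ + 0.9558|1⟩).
-0.1285|000⟩ - 0.4179|001⟩ - 0.2621|010⟩ - 0.8525|011⟩ + 0.01492|100⟩ + 0.04851|101⟩ + 0.03043|110⟩ + 0.09895|111⟩

amp(|b₁b₂…⟩) = product of the factor amplitudes for bits b₁, b₂, …; only kets whose every factor amplitude is nonzero survive.
|000⟩: (-0.9933)(0.4402)(0.2939) = -0.1285
|001⟩: (-0.9933)(0.4402)(0.9558) = -0.4179
|010⟩: (-0.9933)(0.8979)(0.2939) = -0.2621
|011⟩: (-0.9933)(0.8979)(0.9558) = -0.8525
|100⟩: (0.1153)(0.4402)(0.2939) = 0.01492
|101⟩: (0.1153)(0.4402)(0.9558) = 0.04851
|110⟩: (0.1153)(0.8979)(0.2939) = 0.03043
|111⟩: (0.1153)(0.8979)(0.9558) = 0.09895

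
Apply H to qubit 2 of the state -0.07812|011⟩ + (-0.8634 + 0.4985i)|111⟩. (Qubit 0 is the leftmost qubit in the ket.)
-0.05524|010⟩ + 0.05524|011⟩ + (-0.6105 + 0.3525i)|110⟩ + (0.6105 - 0.3525i)|111⟩

H on qubit 2 mixes each pair of kets that differ only in qubit 2: amplitudes (a, b) of (|…0…⟩, |…1…⟩) become ((a + b)/√2, (a − b)/√2). Kets absent from the input have amplitude 0.
(|010⟩, |011⟩): (a, b) = (0, -0.07812) → (-0.05524, 0.05524)
(|110⟩, |111⟩): (a, b) = (0, (-0.8634 + 0.4985i)) → ((-0.6105 + 0.3525i), (0.6105 - 0.3525i))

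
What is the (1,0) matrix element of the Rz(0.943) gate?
0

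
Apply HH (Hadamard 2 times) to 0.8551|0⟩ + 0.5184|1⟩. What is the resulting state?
0.8551|0⟩ + 0.5184|1⟩

H² = I, so an even number of Hadamards cancels: H^2 = I and the state is unchanged.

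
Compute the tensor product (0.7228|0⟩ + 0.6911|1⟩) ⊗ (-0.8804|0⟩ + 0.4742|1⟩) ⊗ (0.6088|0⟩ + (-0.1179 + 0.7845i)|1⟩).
-0.3874|000⟩ + (0.07503 - 0.4992i)|001⟩ + 0.2087|010⟩ + (-0.04041 + 0.2689i)|011⟩ - 0.3704|100⟩ + (0.07174 - 0.4773i)|101⟩ + 0.1995|110⟩ + (-0.03864 + 0.2571i)|111⟩

amp(|b₁b₂…⟩) = product of the factor amplitudes for bits b₁, b₂, …; only kets whose every factor amplitude is nonzero survive.
|000⟩: (0.7228)(-0.8804)(0.6088) = -0.3874
|001⟩: (0.7228)(-0.8804)(-0.1179 + 0.7845i) = (0.07503 - 0.4992i)
|010⟩: (0.7228)(0.4742)(0.6088) = 0.2087
|011⟩: (0.7228)(0.4742)(-0.1179 + 0.7845i) = (-0.04041 + 0.2689i)
|100⟩: (0.6911)(-0.8804)(0.6088) = -0.3704
|101⟩: (0.6911)(-0.8804)(-0.1179 + 0.7845i) = (0.07174 - 0.4773i)
|110⟩: (0.6911)(0.4742)(0.6088) = 0.1995
|111⟩: (0.6911)(0.4742)(-0.1179 + 0.7845i) = (-0.03864 + 0.2571i)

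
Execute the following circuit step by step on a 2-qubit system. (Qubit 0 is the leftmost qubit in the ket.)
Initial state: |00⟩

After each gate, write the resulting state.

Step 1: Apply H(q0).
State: 1/√2|00⟩ + 1/√2|10⟩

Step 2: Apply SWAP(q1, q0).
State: 1/√2|00⟩ + 1/√2|01⟩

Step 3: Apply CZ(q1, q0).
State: 1/√2|00⟩ + 1/√2|01⟩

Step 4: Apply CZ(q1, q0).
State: 1/√2|00⟩ + 1/√2|01⟩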